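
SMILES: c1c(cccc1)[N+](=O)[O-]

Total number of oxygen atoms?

2

The symbol for oxygen appears 2 times in the SMILES.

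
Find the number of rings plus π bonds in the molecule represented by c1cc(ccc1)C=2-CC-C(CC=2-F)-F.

Molecular formula from the SMILES: C12H12F2.
DoU = (2C + 2 + N − H − X)/2 = (2·12 + 2 + 0 − 12 − 2)/2 = 12/2 = 6.
(Structurally: 2 ring(s) + 4 π bond(s) = 6.)

6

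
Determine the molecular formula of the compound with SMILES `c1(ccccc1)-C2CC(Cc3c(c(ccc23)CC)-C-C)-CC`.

Heavy atoms from the SMILES: 22 C.
Implicit hydrogens by atom environment:
  7 × C (aromatic): 1 H each → 7
  5 × C: 2 H each → 10
  5 × C (aromatic): no H
  3 × C: 3 H each → 9
  2 × C: 1 H each → 2
  Total hydrogens = 28.
Molecular formula: C22H28

C22H28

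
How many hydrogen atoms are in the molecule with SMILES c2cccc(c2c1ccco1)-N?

9

Hydrogens are implicit in SMILES; fill each atom to its normal valence:
  7 × C (aromatic): 1 H each → 7
  3 × C (aromatic): no H
  1 × N: 2 H
  1 × O (aromatic): no H
  Total hydrogens = 9.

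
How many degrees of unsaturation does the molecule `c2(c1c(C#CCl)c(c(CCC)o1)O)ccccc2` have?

Molecular formula from the SMILES: C15H13ClO2.
DoU = (2C + 2 + N − H − X)/2 = (2·15 + 2 + 0 − 13 − 1)/2 = 18/2 = 9.
(Structurally: 2 ring(s) + 7 π bond(s) = 9.)

9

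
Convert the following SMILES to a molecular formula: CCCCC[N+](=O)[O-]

C5H11NO2

Heavy atoms from the SMILES: 5 C, 1 N, 2 O.
Implicit hydrogens by atom environment:
  4 × C: 2 H each → 8
  1 × C: 3 H
  1 × N (charge +1): no H
  1 × O: no H
  1 × O (charge -1): no H
  Total hydrogens = 11.
Molecular formula: C5H11NO2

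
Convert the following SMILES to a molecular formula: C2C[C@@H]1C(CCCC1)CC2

C10H18

Heavy atoms from the SMILES: 10 C.
Implicit hydrogens by atom environment:
  8 × C: 2 H each → 16
  2 × C: 1 H each → 2
  Total hydrogens = 18.
Molecular formula: C10H18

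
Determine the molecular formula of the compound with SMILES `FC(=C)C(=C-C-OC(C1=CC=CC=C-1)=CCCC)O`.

C16H19FO2

Heavy atoms from the SMILES: 16 C, 1 F, 2 O.
Implicit hydrogens by atom environment:
  5 × C (aromatic): 1 H each → 5
  4 × C: 2 H each → 8
  3 × C: no H
  2 × C: 1 H each → 2
  1 × C: 3 H
  1 × C (aromatic): no H
  1 × F: no H
  1 × O: 1 H
  1 × O: no H
  Total hydrogens = 19.
Molecular formula: C16H19FO2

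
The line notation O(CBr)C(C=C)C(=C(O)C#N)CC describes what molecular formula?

C9H12BrNO2

Heavy atoms from the SMILES: 1 Br, 9 C, 1 N, 2 O.
Implicit hydrogens by atom environment:
  3 × C: 2 H each → 6
  3 × C: no H
  2 × C: 1 H each → 2
  1 × Br: no H
  1 × C: 3 H
  1 × N: no H
  1 × O: 1 H
  1 × O: no H
  Total hydrogens = 12.
Molecular formula: C9H12BrNO2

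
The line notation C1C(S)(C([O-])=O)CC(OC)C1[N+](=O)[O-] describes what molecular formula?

Heavy atoms from the SMILES: 7 C, 1 N, 5 O, 1 S.
Implicit hydrogens by atom environment:
  3 × O: no H
  2 × C: 2 H each → 4
  2 × C: 1 H each → 2
  2 × C: no H
  2 × O (charge -1): no H
  1 × C: 3 H
  1 × N (charge +1): no H
  1 × S: 1 H
  Total hydrogens = 10.
Net charge -1.
Molecular formula: C7H10NO5S-

C7H10NO5S-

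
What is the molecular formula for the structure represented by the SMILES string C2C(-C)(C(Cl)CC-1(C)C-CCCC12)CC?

Heavy atoms from the SMILES: 14 C, 1 Cl.
Implicit hydrogens by atom environment:
  7 × C: 2 H each → 14
  3 × C: 3 H each → 9
  2 × C: 1 H each → 2
  2 × C: no H
  1 × Cl: no H
  Total hydrogens = 25.
Molecular formula: C14H25Cl

C14H25Cl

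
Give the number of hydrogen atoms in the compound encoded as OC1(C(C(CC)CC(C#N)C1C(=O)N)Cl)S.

Hydrogens are implicit in SMILES; fill each atom to its normal valence:
  4 × C: 1 H each → 4
  3 × C: no H
  2 × C: 2 H each → 4
  1 × C: 3 H
  1 × Cl: no H
  1 × N: 2 H
  1 × N: no H
  1 × O: 1 H
  1 × O: no H
  1 × S: 1 H
  Total hydrogens = 15.

15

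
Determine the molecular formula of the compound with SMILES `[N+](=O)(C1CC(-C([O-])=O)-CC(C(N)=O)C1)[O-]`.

C8H11N2O5-

Heavy atoms from the SMILES: 8 C, 2 N, 5 O.
Implicit hydrogens by atom environment:
  3 × C: 2 H each → 6
  3 × C: 1 H each → 3
  3 × O: no H
  2 × C: no H
  2 × O (charge -1): no H
  1 × N: 2 H
  1 × N (charge +1): no H
  Total hydrogens = 11.
Net charge -1.
Molecular formula: C8H11N2O5-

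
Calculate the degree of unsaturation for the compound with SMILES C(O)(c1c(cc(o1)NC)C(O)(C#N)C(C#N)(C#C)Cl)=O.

Molecular formula from the SMILES: C12H8ClN3O4.
DoU = (2C + 2 + N − H − X)/2 = (2·12 + 2 + 3 − 8 − 1)/2 = 20/2 = 10.
(Structurally: 1 ring(s) + 9 π bond(s) = 10.)

10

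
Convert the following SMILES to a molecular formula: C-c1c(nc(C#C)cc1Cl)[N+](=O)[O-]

C8H5ClN2O2

Heavy atoms from the SMILES: 8 C, 1 Cl, 2 N, 2 O.
Implicit hydrogens by atom environment:
  4 × C (aromatic): no H
  1 × C: 3 H
  1 × C (aromatic): 1 H
  1 × C: 1 H
  1 × C: no H
  1 × Cl: no H
  1 × N (aromatic): no H
  1 × N (charge +1): no H
  1 × O: no H
  1 × O (charge -1): no H
  Total hydrogens = 5.
Molecular formula: C8H5ClN2O2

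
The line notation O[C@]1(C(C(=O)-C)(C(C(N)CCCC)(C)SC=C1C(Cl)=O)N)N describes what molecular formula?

Heavy atoms from the SMILES: 14 C, 1 Cl, 3 N, 3 O, 1 S.
Implicit hydrogens by atom environment:
  6 × C: no H
  3 × C: 3 H each → 9
  3 × C: 2 H each → 6
  3 × N: 2 H each → 6
  2 × C: 1 H each → 2
  2 × O: no H
  1 × Cl: no H
  1 × O: 1 H
  1 × S: no H
  Total hydrogens = 24.
Molecular formula: C14H24ClN3O3S

C14H24ClN3O3S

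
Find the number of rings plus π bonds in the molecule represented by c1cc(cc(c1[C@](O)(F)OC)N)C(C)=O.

5

Molecular formula from the SMILES: C10H12FNO3.
DoU = (2C + 2 + N − H − X)/2 = (2·10 + 2 + 1 − 12 − 1)/2 = 10/2 = 5.
(Structurally: 1 ring(s) + 4 π bond(s) = 5.)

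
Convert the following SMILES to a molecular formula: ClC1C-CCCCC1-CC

C9H17Cl

Heavy atoms from the SMILES: 9 C, 1 Cl.
Implicit hydrogens by atom environment:
  6 × C: 2 H each → 12
  2 × C: 1 H each → 2
  1 × C: 3 H
  1 × Cl: no H
  Total hydrogens = 17.
Molecular formula: C9H17Cl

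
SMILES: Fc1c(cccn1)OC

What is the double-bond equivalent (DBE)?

Molecular formula from the SMILES: C6H6FNO.
DoU = (2C + 2 + N − H − X)/2 = (2·6 + 2 + 1 − 6 − 1)/2 = 8/2 = 4.
(Structurally: 1 ring(s) + 3 π bond(s) = 4.)

4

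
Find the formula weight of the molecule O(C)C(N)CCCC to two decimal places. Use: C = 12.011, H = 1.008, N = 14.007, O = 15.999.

117.19

Molecular formula: C6H15NO.
M = 6×12.011 + 15×1.008 + 1×14.007 + 1×15.999 = 117.19 g/mol.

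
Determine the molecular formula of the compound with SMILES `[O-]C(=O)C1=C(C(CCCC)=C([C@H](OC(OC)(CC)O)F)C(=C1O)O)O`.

C16H22FO8-

Heavy atoms from the SMILES: 16 C, 1 F, 8 O.
Implicit hydrogens by atom environment:
  6 × C (aromatic): no H
  4 × C: 2 H each → 8
  4 × O: 1 H each → 4
  3 × C: 3 H each → 9
  3 × O: no H
  2 × C: no H
  1 × C: 1 H
  1 × F: no H
  1 × O (charge -1): no H
  Total hydrogens = 22.
Net charge -1.
Molecular formula: C16H22FO8-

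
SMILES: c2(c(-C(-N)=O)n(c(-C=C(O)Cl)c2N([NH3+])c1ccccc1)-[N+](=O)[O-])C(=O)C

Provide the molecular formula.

C15H15ClN5O5+

Heavy atoms from the SMILES: 15 C, 1 Cl, 5 N, 5 O.
Implicit hydrogens by atom environment:
  5 × C (aromatic): 1 H each → 5
  5 × C (aromatic): no H
  3 × C: no H
  3 × O: no H
  1 × C: 3 H
  1 × C: 1 H
  1 × Cl: no H
  1 × N (charge +1): 3 H
  1 × N: 2 H
  1 × N (aromatic): no H
  1 × N (charge +1): no H
  1 × N: no H
  1 × O: 1 H
  1 × O (charge -1): no H
  Total hydrogens = 15.
Net charge +1.
Molecular formula: C15H15ClN5O5+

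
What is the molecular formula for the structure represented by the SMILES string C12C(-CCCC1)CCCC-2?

C10H18

Heavy atoms from the SMILES: 10 C.
Implicit hydrogens by atom environment:
  8 × C: 2 H each → 16
  2 × C: 1 H each → 2
  Total hydrogens = 18.
Molecular formula: C10H18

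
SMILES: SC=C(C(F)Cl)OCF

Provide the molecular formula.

Heavy atoms from the SMILES: 4 C, 1 Cl, 2 F, 1 O, 1 S.
Implicit hydrogens by atom environment:
  2 × C: 1 H each → 2
  2 × F: no H
  1 × C: 2 H
  1 × C: no H
  1 × Cl: no H
  1 × O: no H
  1 × S: 1 H
  Total hydrogens = 5.
Molecular formula: C4H5ClF2OS

C4H5ClF2OS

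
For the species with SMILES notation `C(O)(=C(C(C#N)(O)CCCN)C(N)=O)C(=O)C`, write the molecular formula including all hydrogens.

Heavy atoms from the SMILES: 10 C, 3 N, 4 O.
Implicit hydrogens by atom environment:
  6 × C: no H
  3 × C: 2 H each → 6
  2 × N: 2 H each → 4
  2 × O: 1 H each → 2
  2 × O: no H
  1 × C: 3 H
  1 × N: no H
  Total hydrogens = 15.
Molecular formula: C10H15N3O4

C10H15N3O4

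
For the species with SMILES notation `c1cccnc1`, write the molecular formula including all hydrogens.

Heavy atoms from the SMILES: 5 C, 1 N.
Implicit hydrogens by atom environment:
  5 × C (aromatic): 1 H each → 5
  1 × N (aromatic): no H
  Total hydrogens = 5.
Molecular formula: C5H5N

C5H5N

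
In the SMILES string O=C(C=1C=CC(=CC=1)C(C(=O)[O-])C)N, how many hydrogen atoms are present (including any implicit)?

Hydrogens are implicit in SMILES; fill each atom to its normal valence:
  4 × C (aromatic): 1 H each → 4
  2 × C (aromatic): no H
  2 × C: no H
  2 × O: no H
  1 × C: 3 H
  1 × C: 1 H
  1 × N: 2 H
  1 × O (charge -1): no H
  Total hydrogens = 10.

10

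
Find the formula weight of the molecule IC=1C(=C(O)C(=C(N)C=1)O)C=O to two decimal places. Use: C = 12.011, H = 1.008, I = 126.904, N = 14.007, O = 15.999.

Molecular formula: C7H6INO3.
M = 7×12.011 + 6×1.008 + 1×126.904 + 1×14.007 + 3×15.999 = 279.03 g/mol.

279.03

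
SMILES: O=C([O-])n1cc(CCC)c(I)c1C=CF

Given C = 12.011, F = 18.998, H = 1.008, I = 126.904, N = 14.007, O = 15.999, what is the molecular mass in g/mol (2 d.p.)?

322.10

Molecular formula: C10H10FINO2-.
M = 10×12.011 + 1×18.998 + 10×1.008 + 1×126.904 + 1×14.007 + 2×15.999 = 322.10 g/mol.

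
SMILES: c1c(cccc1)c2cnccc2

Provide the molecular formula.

Heavy atoms from the SMILES: 11 C, 1 N.
Implicit hydrogens by atom environment:
  9 × C (aromatic): 1 H each → 9
  2 × C (aromatic): no H
  1 × N (aromatic): no H
  Total hydrogens = 9.
Molecular formula: C11H9N

C11H9N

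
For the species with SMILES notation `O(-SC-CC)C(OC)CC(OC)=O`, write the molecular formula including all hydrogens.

Heavy atoms from the SMILES: 8 C, 4 O, 1 S.
Implicit hydrogens by atom environment:
  4 × O: no H
  3 × C: 3 H each → 9
  3 × C: 2 H each → 6
  1 × C: 1 H
  1 × C: no H
  1 × S: no H
  Total hydrogens = 16.
Molecular formula: C8H16O4S

C8H16O4S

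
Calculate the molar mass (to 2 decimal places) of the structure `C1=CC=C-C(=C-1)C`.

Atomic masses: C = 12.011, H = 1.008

92.14

Molecular formula: C7H8.
M = 7×12.011 + 8×1.008 = 92.14 g/mol.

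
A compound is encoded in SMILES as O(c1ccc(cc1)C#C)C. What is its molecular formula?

Heavy atoms from the SMILES: 9 C, 1 O.
Implicit hydrogens by atom environment:
  4 × C (aromatic): 1 H each → 4
  2 × C (aromatic): no H
  1 × C: 3 H
  1 × C: 1 H
  1 × C: no H
  1 × O: no H
  Total hydrogens = 8.
Molecular formula: C9H8O

C9H8O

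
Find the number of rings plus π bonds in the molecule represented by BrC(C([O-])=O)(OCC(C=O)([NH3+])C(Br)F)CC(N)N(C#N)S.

Molecular formula from the SMILES: C9H13Br2FN4O4S.
DoU = (2C + 2 + N − H − X)/2 = (2·9 + 2 + 4 − 13 − 3)/2 = 8/2 = 4.
(Structurally: 0 ring(s) + 4 π bond(s) = 4.)

4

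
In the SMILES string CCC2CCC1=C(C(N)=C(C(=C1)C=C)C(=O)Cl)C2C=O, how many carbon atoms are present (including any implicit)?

16

The symbol for carbon appears 16 times in the SMILES. (Cl is a single chlorine, not C + l.)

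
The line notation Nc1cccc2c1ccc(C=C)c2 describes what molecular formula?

Heavy atoms from the SMILES: 12 C, 1 N.
Implicit hydrogens by atom environment:
  6 × C (aromatic): 1 H each → 6
  4 × C (aromatic): no H
  1 × C: 2 H
  1 × C: 1 H
  1 × N: 2 H
  Total hydrogens = 11.
Molecular formula: C12H11N

C12H11N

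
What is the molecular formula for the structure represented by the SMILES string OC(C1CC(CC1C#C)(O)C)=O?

Heavy atoms from the SMILES: 9 C, 3 O.
Implicit hydrogens by atom environment:
  3 × C: 1 H each → 3
  3 × C: no H
  2 × C: 2 H each → 4
  2 × O: 1 H each → 2
  1 × C: 3 H
  1 × O: no H
  Total hydrogens = 12.
Molecular formula: C9H12O3

C9H12O3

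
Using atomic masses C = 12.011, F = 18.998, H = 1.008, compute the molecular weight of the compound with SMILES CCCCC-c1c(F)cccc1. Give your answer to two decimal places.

166.24

Molecular formula: C11H15F.
M = 11×12.011 + 1×18.998 + 15×1.008 = 166.24 g/mol.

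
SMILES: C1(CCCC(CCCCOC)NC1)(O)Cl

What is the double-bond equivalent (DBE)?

1

Molecular formula from the SMILES: C11H22ClNO2.
DoU = (2C + 2 + N − H − X)/2 = (2·11 + 2 + 1 − 22 − 1)/2 = 2/2 = 1.
(Structurally: 1 ring(s) + 0 π bond(s) = 1.)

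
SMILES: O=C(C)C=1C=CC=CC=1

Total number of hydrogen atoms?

8

Hydrogens are implicit in SMILES; fill each atom to its normal valence:
  5 × C (aromatic): 1 H each → 5
  1 × C: 3 H
  1 × C (aromatic): no H
  1 × C: no H
  1 × O: no H
  Total hydrogens = 8.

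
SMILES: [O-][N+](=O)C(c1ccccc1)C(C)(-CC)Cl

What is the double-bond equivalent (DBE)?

5

Molecular formula from the SMILES: C11H14ClNO2.
DoU = (2C + 2 + N − H − X)/2 = (2·11 + 2 + 1 − 14 − 1)/2 = 10/2 = 5.
(Structurally: 1 ring(s) + 4 π bond(s) = 5.)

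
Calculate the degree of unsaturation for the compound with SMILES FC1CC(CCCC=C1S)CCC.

Molecular formula from the SMILES: C11H19FS.
DoU = (2C + 2 + N − H − X)/2 = (2·11 + 2 + 0 − 19 − 1)/2 = 4/2 = 2.
(Structurally: 1 ring(s) + 1 π bond(s) = 2.)

2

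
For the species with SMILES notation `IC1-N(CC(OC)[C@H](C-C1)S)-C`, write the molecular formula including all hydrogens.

Heavy atoms from the SMILES: 8 C, 1 I, 1 N, 1 O, 1 S.
Implicit hydrogens by atom environment:
  3 × C: 2 H each → 6
  3 × C: 1 H each → 3
  2 × C: 3 H each → 6
  1 × I: no H
  1 × N: no H
  1 × O: no H
  1 × S: 1 H
  Total hydrogens = 16.
Molecular formula: C8H16INOS

C8H16INOS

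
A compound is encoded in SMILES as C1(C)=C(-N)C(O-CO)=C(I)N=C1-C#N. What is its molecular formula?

C8H8IN3O2

Heavy atoms from the SMILES: 8 C, 1 I, 3 N, 2 O.
Implicit hydrogens by atom environment:
  5 × C (aromatic): no H
  1 × C: 3 H
  1 × C: 2 H
  1 × C: no H
  1 × I: no H
  1 × N: 2 H
  1 × N (aromatic): no H
  1 × N: no H
  1 × O: 1 H
  1 × O: no H
  Total hydrogens = 8.
Molecular formula: C8H8IN3O2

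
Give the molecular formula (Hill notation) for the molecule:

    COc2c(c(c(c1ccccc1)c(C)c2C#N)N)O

Heavy atoms from the SMILES: 15 C, 2 N, 2 O.
Implicit hydrogens by atom environment:
  7 × C (aromatic): no H
  5 × C (aromatic): 1 H each → 5
  2 × C: 3 H each → 6
  1 × C: no H
  1 × N: 2 H
  1 × N: no H
  1 × O: 1 H
  1 × O: no H
  Total hydrogens = 14.
Molecular formula: C15H14N2O2

C15H14N2O2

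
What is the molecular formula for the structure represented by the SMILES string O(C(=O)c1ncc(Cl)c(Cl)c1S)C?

Heavy atoms from the SMILES: 7 C, 2 Cl, 1 N, 2 O, 1 S.
Implicit hydrogens by atom environment:
  4 × C (aromatic): no H
  2 × Cl: no H
  2 × O: no H
  1 × C: 3 H
  1 × C (aromatic): 1 H
  1 × C: no H
  1 × N (aromatic): no H
  1 × S: 1 H
  Total hydrogens = 5.
Molecular formula: C7H5Cl2NO2S

C7H5Cl2NO2S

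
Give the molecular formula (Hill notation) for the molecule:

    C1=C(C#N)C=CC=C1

C7H5N

Heavy atoms from the SMILES: 7 C, 1 N.
Implicit hydrogens by atom environment:
  5 × C (aromatic): 1 H each → 5
  1 × C (aromatic): no H
  1 × C: no H
  1 × N: no H
  Total hydrogens = 5.
Molecular formula: C7H5N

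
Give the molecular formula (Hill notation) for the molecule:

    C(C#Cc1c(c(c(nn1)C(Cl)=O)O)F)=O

Heavy atoms from the SMILES: 8 C, 1 Cl, 1 F, 2 N, 3 O.
Implicit hydrogens by atom environment:
  4 × C (aromatic): no H
  3 × C: no H
  2 × N (aromatic): no H
  2 × O: no H
  1 × C: 1 H
  1 × Cl: no H
  1 × F: no H
  1 × O: 1 H
  Total hydrogens = 2.
Molecular formula: C8H2ClFN2O3

C8H2ClFN2O3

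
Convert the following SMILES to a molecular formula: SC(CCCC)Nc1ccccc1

C11H17NS

Heavy atoms from the SMILES: 11 C, 1 N, 1 S.
Implicit hydrogens by atom environment:
  5 × C (aromatic): 1 H each → 5
  3 × C: 2 H each → 6
  1 × C: 3 H
  1 × C: 1 H
  1 × C (aromatic): no H
  1 × N: 1 H
  1 × S: 1 H
  Total hydrogens = 17.
Molecular formula: C11H17NS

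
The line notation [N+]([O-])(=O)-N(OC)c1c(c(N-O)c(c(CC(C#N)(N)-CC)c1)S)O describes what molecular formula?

Heavy atoms from the SMILES: 12 C, 5 N, 5 O, 1 S.
Implicit hydrogens by atom environment:
  5 × C (aromatic): no H
  2 × C: 3 H each → 6
  2 × C: 2 H each → 4
  2 × C: no H
  2 × N: no H
  2 × O: 1 H each → 2
  2 × O: no H
  1 × C (aromatic): 1 H
  1 × N: 2 H
  1 × N: 1 H
  1 × N (charge +1): no H
  1 × O (charge -1): no H
  1 × S: 1 H
  Total hydrogens = 17.
Molecular formula: C12H17N5O5S

C12H17N5O5S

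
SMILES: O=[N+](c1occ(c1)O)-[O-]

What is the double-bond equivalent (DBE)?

Molecular formula from the SMILES: C4H3NO4.
DoU = (2C + 2 + N − H − X)/2 = (2·4 + 2 + 1 − 3 − 0)/2 = 8/2 = 4.
(Structurally: 1 ring(s) + 3 π bond(s) = 4.)

4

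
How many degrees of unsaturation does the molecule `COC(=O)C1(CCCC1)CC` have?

Molecular formula from the SMILES: C9H16O2.
DoU = (2C + 2 + N − H − X)/2 = (2·9 + 2 + 0 − 16 − 0)/2 = 4/2 = 2.
(Structurally: 1 ring(s) + 1 π bond(s) = 2.)

2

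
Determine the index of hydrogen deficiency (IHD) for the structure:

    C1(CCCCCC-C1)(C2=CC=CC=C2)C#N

7

Molecular formula from the SMILES: C15H19N.
DoU = (2C + 2 + N − H − X)/2 = (2·15 + 2 + 1 − 19 − 0)/2 = 14/2 = 7.
(Structurally: 2 ring(s) + 5 π bond(s) = 7.)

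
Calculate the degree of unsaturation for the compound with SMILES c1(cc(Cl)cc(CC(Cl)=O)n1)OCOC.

5

Molecular formula from the SMILES: C9H9Cl2NO3.
DoU = (2C + 2 + N − H − X)/2 = (2·9 + 2 + 1 − 9 − 2)/2 = 10/2 = 5.
(Structurally: 1 ring(s) + 4 π bond(s) = 5.)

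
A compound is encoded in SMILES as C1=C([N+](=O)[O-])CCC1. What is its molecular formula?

Heavy atoms from the SMILES: 5 C, 1 N, 2 O.
Implicit hydrogens by atom environment:
  3 × C: 2 H each → 6
  1 × C: 1 H
  1 × C: no H
  1 × N (charge +1): no H
  1 × O: no H
  1 × O (charge -1): no H
  Total hydrogens = 7.
Molecular formula: C5H7NO2

C5H7NO2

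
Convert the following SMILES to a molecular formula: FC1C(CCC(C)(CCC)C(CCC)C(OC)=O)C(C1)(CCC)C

C21H39FO2

Heavy atoms from the SMILES: 21 C, 1 F, 2 O.
Implicit hydrogens by atom environment:
  9 × C: 2 H each → 18
  6 × C: 3 H each → 18
  3 × C: 1 H each → 3
  3 × C: no H
  2 × O: no H
  1 × F: no H
  Total hydrogens = 39.
Molecular formula: C21H39FO2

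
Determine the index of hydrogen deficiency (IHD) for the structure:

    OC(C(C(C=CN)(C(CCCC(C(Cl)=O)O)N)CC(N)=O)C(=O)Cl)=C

Molecular formula from the SMILES: C15H23Cl2N3O5.
DoU = (2C + 2 + N − H − X)/2 = (2·15 + 2 + 3 − 23 − 2)/2 = 10/2 = 5.
(Structurally: 0 ring(s) + 5 π bond(s) = 5.)

5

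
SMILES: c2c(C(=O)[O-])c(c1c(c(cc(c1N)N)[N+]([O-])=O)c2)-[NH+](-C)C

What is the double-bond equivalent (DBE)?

Molecular formula from the SMILES: C13H14N4O4.
DoU = (2C + 2 + N − H − X)/2 = (2·13 + 2 + 4 − 14 − 0)/2 = 18/2 = 9.
(Structurally: 2 ring(s) + 7 π bond(s) = 9.)

9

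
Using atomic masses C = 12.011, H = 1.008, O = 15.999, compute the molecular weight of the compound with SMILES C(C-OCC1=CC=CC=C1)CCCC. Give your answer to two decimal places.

Molecular formula: C13H20O.
M = 13×12.011 + 20×1.008 + 1×15.999 = 192.30 g/mol.

192.30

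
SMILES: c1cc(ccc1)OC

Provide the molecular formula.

Heavy atoms from the SMILES: 7 C, 1 O.
Implicit hydrogens by atom environment:
  5 × C (aromatic): 1 H each → 5
  1 × C: 3 H
  1 × C (aromatic): no H
  1 × O: no H
  Total hydrogens = 8.
Molecular formula: C7H8O

C7H8O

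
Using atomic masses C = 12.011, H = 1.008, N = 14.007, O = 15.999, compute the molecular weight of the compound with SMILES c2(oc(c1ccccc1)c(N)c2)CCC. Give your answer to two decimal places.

Molecular formula: C13H15NO.
M = 13×12.011 + 15×1.008 + 1×14.007 + 1×15.999 = 201.27 g/mol.

201.27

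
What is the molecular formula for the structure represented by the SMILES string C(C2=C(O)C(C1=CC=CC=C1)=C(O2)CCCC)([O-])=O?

Heavy atoms from the SMILES: 15 C, 4 O.
Implicit hydrogens by atom environment:
  5 × C (aromatic): 1 H each → 5
  5 × C (aromatic): no H
  3 × C: 2 H each → 6
  1 × C: 3 H
  1 × C: no H
  1 × O: 1 H
  1 × O (aromatic): no H
  1 × O: no H
  1 × O (charge -1): no H
  Total hydrogens = 15.
Net charge -1.
Molecular formula: C15H15O4-

C15H15O4-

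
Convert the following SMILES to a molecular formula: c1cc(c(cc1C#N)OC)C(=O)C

C10H9NO2

Heavy atoms from the SMILES: 10 C, 1 N, 2 O.
Implicit hydrogens by atom environment:
  3 × C (aromatic): 1 H each → 3
  3 × C (aromatic): no H
  2 × C: 3 H each → 6
  2 × C: no H
  2 × O: no H
  1 × N: no H
  Total hydrogens = 9.
Molecular formula: C10H9NO2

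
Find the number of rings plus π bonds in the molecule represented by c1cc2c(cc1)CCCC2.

Molecular formula from the SMILES: C10H12.
DoU = (2C + 2 + N − H − X)/2 = (2·10 + 2 + 0 − 12 − 0)/2 = 10/2 = 5.
(Structurally: 2 ring(s) + 3 π bond(s) = 5.)

5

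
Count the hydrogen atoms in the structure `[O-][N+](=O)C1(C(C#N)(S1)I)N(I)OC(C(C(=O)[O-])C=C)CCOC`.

Hydrogens are implicit in SMILES; fill each atom to its normal valence:
  4 × C: no H
  4 × O: no H
  3 × C: 2 H each → 6
  3 × C: 1 H each → 3
  2 × I: no H
  2 × N: no H
  2 × O (charge -1): no H
  1 × C: 3 H
  1 × N (charge +1): no H
  1 × S: no H
  Total hydrogens = 12.

12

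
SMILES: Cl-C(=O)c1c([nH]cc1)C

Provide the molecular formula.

C6H6ClNO

Heavy atoms from the SMILES: 6 C, 1 Cl, 1 N, 1 O.
Implicit hydrogens by atom environment:
  2 × C (aromatic): 1 H each → 2
  2 × C (aromatic): no H
  1 × C: 3 H
  1 × C: no H
  1 × Cl: no H
  1 × N (aromatic): 1 H
  1 × O: no H
  Total hydrogens = 6.
Molecular formula: C6H6ClNO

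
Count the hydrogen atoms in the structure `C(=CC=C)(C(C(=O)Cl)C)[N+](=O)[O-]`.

8

Hydrogens are implicit in SMILES; fill each atom to its normal valence:
  3 × C: 1 H each → 3
  2 × C: no H
  2 × O: no H
  1 × C: 3 H
  1 × C: 2 H
  1 × Cl: no H
  1 × N (charge +1): no H
  1 × O (charge -1): no H
  Total hydrogens = 8.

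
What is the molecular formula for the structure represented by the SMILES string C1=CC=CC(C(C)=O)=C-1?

Heavy atoms from the SMILES: 8 C, 1 O.
Implicit hydrogens by atom environment:
  5 × C (aromatic): 1 H each → 5
  1 × C: 3 H
  1 × C (aromatic): no H
  1 × C: no H
  1 × O: no H
  Total hydrogens = 8.
Molecular formula: C8H8O

C8H8O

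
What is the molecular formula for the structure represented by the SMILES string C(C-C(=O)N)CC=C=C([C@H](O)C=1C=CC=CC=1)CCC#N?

C17H20N2O2

Heavy atoms from the SMILES: 17 C, 2 N, 2 O.
Implicit hydrogens by atom environment:
  5 × C: 2 H each → 10
  5 × C (aromatic): 1 H each → 5
  4 × C: no H
  2 × C: 1 H each → 2
  1 × C (aromatic): no H
  1 × N: 2 H
  1 × N: no H
  1 × O: 1 H
  1 × O: no H
  Total hydrogens = 20.
Molecular formula: C17H20N2O2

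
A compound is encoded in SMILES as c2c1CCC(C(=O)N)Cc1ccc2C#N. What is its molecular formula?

Heavy atoms from the SMILES: 12 C, 2 N, 1 O.
Implicit hydrogens by atom environment:
  3 × C: 2 H each → 6
  3 × C (aromatic): 1 H each → 3
  3 × C (aromatic): no H
  2 × C: no H
  1 × C: 1 H
  1 × N: 2 H
  1 × N: no H
  1 × O: no H
  Total hydrogens = 12.
Molecular formula: C12H12N2O

C12H12N2O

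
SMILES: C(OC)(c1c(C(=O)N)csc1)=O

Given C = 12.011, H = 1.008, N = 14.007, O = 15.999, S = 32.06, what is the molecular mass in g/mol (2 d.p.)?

185.20

Molecular formula: C7H7NO3S.
M = 7×12.011 + 7×1.008 + 1×14.007 + 3×15.999 + 1×32.06 = 185.20 g/mol.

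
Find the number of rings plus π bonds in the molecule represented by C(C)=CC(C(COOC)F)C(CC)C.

Molecular formula from the SMILES: C11H21FO2.
DoU = (2C + 2 + N − H − X)/2 = (2·11 + 2 + 0 − 21 − 1)/2 = 2/2 = 1.
(Structurally: 0 ring(s) + 1 π bond(s) = 1.)

1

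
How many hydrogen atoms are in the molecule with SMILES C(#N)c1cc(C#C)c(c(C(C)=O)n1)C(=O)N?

7

Hydrogens are implicit in SMILES; fill each atom to its normal valence:
  4 × C (aromatic): no H
  4 × C: no H
  2 × O: no H
  1 × C: 3 H
  1 × C (aromatic): 1 H
  1 × C: 1 H
  1 × N: 2 H
  1 × N (aromatic): no H
  1 × N: no H
  Total hydrogens = 7.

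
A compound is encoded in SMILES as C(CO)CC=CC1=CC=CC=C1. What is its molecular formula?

Heavy atoms from the SMILES: 11 C, 1 O.
Implicit hydrogens by atom environment:
  5 × C (aromatic): 1 H each → 5
  3 × C: 2 H each → 6
  2 × C: 1 H each → 2
  1 × C (aromatic): no H
  1 × O: 1 H
  Total hydrogens = 14.
Molecular formula: C11H14O

C11H14O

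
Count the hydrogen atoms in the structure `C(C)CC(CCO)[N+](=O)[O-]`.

13

Hydrogens are implicit in SMILES; fill each atom to its normal valence:
  4 × C: 2 H each → 8
  1 × C: 3 H
  1 × C: 1 H
  1 × N (charge +1): no H
  1 × O: 1 H
  1 × O: no H
  1 × O (charge -1): no H
  Total hydrogens = 13.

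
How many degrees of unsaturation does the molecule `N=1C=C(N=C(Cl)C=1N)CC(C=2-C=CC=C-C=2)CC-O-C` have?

8

Molecular formula from the SMILES: C15H18ClN3O.
DoU = (2C + 2 + N − H − X)/2 = (2·15 + 2 + 3 − 18 − 1)/2 = 16/2 = 8.
(Structurally: 2 ring(s) + 6 π bond(s) = 8.)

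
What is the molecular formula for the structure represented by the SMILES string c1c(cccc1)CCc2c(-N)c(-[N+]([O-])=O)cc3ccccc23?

Heavy atoms from the SMILES: 18 C, 2 N, 2 O.
Implicit hydrogens by atom environment:
  10 × C (aromatic): 1 H each → 10
  6 × C (aromatic): no H
  2 × C: 2 H each → 4
  1 × N: 2 H
  1 × N (charge +1): no H
  1 × O: no H
  1 × O (charge -1): no H
  Total hydrogens = 16.
Molecular formula: C18H16N2O2

C18H16N2O2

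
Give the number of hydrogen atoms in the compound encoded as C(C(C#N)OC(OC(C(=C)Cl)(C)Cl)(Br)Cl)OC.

11

Hydrogens are implicit in SMILES; fill each atom to its normal valence:
  4 × C: no H
  3 × Cl: no H
  3 × O: no H
  2 × C: 3 H each → 6
  2 × C: 2 H each → 4
  1 × Br: no H
  1 × C: 1 H
  1 × N: no H
  Total hydrogens = 11.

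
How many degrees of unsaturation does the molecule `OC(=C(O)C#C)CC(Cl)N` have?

Molecular formula from the SMILES: C6H8ClNO2.
DoU = (2C + 2 + N − H − X)/2 = (2·6 + 2 + 1 − 8 − 1)/2 = 6/2 = 3.
(Structurally: 0 ring(s) + 3 π bond(s) = 3.)

3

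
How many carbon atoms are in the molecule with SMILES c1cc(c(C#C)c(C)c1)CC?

The symbol for carbon appears 11 times in the SMILES. Lowercase c denotes aromatic carbon and counts toward C.

11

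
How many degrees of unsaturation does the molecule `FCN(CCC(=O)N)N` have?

1

Molecular formula from the SMILES: C4H10FN3O.
DoU = (2C + 2 + N − H − X)/2 = (2·4 + 2 + 3 − 10 − 1)/2 = 2/2 = 1.
(Structurally: 0 ring(s) + 1 π bond(s) = 1.)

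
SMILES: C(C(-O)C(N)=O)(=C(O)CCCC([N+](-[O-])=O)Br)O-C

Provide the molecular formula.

C9H15BrN2O6

Heavy atoms from the SMILES: 1 Br, 9 C, 2 N, 6 O.
Implicit hydrogens by atom environment:
  3 × C: 2 H each → 6
  3 × C: no H
  3 × O: no H
  2 × C: 1 H each → 2
  2 × O: 1 H each → 2
  1 × Br: no H
  1 × C: 3 H
  1 × N: 2 H
  1 × N (charge +1): no H
  1 × O (charge -1): no H
  Total hydrogens = 15.
Molecular formula: C9H15BrN2O6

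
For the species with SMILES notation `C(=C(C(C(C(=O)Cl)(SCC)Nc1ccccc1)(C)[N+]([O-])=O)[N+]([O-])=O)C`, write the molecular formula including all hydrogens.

Heavy atoms from the SMILES: 15 C, 1 Cl, 3 N, 5 O, 1 S.
Implicit hydrogens by atom environment:
  5 × C (aromatic): 1 H each → 5
  4 × C: no H
  3 × C: 3 H each → 9
  3 × O: no H
  2 × N (charge +1): no H
  2 × O (charge -1): no H
  1 × C: 2 H
  1 × C: 1 H
  1 × C (aromatic): no H
  1 × Cl: no H
  1 × N: 1 H
  1 × S: no H
  Total hydrogens = 18.
Molecular formula: C15H18ClN3O5S

C15H18ClN3O5S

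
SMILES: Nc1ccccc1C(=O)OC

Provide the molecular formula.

Heavy atoms from the SMILES: 8 C, 1 N, 2 O.
Implicit hydrogens by atom environment:
  4 × C (aromatic): 1 H each → 4
  2 × C (aromatic): no H
  2 × O: no H
  1 × C: 3 H
  1 × C: no H
  1 × N: 2 H
  Total hydrogens = 9.
Molecular formula: C8H9NO2

C8H9NO2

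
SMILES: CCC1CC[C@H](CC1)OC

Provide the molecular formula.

C9H18O

Heavy atoms from the SMILES: 9 C, 1 O.
Implicit hydrogens by atom environment:
  5 × C: 2 H each → 10
  2 × C: 3 H each → 6
  2 × C: 1 H each → 2
  1 × O: no H
  Total hydrogens = 18.
Molecular formula: C9H18O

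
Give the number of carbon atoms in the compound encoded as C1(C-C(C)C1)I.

5

The symbol for carbon appears 5 times in the SMILES.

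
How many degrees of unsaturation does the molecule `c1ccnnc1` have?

Molecular formula from the SMILES: C4H4N2.
DoU = (2C + 2 + N − H − X)/2 = (2·4 + 2 + 2 − 4 − 0)/2 = 8/2 = 4.
(Structurally: 1 ring(s) + 3 π bond(s) = 4.)

4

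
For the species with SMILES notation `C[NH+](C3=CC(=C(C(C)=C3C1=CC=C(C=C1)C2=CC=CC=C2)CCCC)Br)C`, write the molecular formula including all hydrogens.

C25H29BrN+

Heavy atoms from the SMILES: 1 Br, 25 C, 1 N.
Implicit hydrogens by atom environment:
  10 × C (aromatic): 1 H each → 10
  8 × C (aromatic): no H
  4 × C: 3 H each → 12
  3 × C: 2 H each → 6
  1 × Br: no H
  1 × N (charge +1): 1 H
  Total hydrogens = 29.
Net charge +1.
Molecular formula: C25H29BrN+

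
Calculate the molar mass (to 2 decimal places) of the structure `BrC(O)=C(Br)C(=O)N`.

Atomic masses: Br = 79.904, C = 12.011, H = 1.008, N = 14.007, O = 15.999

244.87

Molecular formula: C3H3Br2NO2.
M = 2×79.904 + 3×12.011 + 3×1.008 + 1×14.007 + 2×15.999 = 244.87 g/mol.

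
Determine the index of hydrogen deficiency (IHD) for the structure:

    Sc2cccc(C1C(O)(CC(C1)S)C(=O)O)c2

Molecular formula from the SMILES: C12H14O3S2.
DoU = (2C + 2 + N − H − X)/2 = (2·12 + 2 + 0 − 14 − 0)/2 = 12/2 = 6.
(Structurally: 2 ring(s) + 4 π bond(s) = 6.)

6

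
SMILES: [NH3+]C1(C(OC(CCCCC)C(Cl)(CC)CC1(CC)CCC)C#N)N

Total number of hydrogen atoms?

37

Hydrogens are implicit in SMILES; fill each atom to its normal valence:
  9 × C: 2 H each → 18
  4 × C: 3 H each → 12
  4 × C: no H
  2 × C: 1 H each → 2
  1 × Cl: no H
  1 × N (charge +1): 3 H
  1 × N: 2 H
  1 × N: no H
  1 × O: no H
  Total hydrogens = 37.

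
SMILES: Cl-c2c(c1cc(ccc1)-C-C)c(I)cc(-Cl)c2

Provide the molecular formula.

C14H11Cl2I

Heavy atoms from the SMILES: 14 C, 2 Cl, 1 I.
Implicit hydrogens by atom environment:
  6 × C (aromatic): 1 H each → 6
  6 × C (aromatic): no H
  2 × Cl: no H
  1 × C: 3 H
  1 × C: 2 H
  1 × I: no H
  Total hydrogens = 11.
Molecular formula: C14H11Cl2I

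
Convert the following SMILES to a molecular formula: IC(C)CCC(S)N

Heavy atoms from the SMILES: 5 C, 1 I, 1 N, 1 S.
Implicit hydrogens by atom environment:
  2 × C: 2 H each → 4
  2 × C: 1 H each → 2
  1 × C: 3 H
  1 × I: no H
  1 × N: 2 H
  1 × S: 1 H
  Total hydrogens = 12.
Molecular formula: C5H12INS

C5H12INS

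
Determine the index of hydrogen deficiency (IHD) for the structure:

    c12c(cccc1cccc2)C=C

8

Molecular formula from the SMILES: C12H10.
DoU = (2C + 2 + N − H − X)/2 = (2·12 + 2 + 0 − 10 − 0)/2 = 16/2 = 8.
(Structurally: 2 ring(s) + 6 π bond(s) = 8.)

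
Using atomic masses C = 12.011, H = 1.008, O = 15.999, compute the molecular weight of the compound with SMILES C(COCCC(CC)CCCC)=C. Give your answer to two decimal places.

Molecular formula: C12H24O.
M = 12×12.011 + 24×1.008 + 1×15.999 = 184.32 g/mol.

184.32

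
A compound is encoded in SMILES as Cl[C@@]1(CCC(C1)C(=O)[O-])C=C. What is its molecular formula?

C8H10ClO2-

Heavy atoms from the SMILES: 8 C, 1 Cl, 2 O.
Implicit hydrogens by atom environment:
  4 × C: 2 H each → 8
  2 × C: 1 H each → 2
  2 × C: no H
  1 × Cl: no H
  1 × O: no H
  1 × O (charge -1): no H
  Total hydrogens = 10.
Net charge -1.
Molecular formula: C8H10ClO2-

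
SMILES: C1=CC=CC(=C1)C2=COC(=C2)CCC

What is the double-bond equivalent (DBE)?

Molecular formula from the SMILES: C13H14O.
DoU = (2C + 2 + N − H − X)/2 = (2·13 + 2 + 0 − 14 − 0)/2 = 14/2 = 7.
(Structurally: 2 ring(s) + 5 π bond(s) = 7.)

7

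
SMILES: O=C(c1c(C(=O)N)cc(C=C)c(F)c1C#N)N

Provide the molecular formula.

Heavy atoms from the SMILES: 11 C, 1 F, 3 N, 2 O.
Implicit hydrogens by atom environment:
  5 × C (aromatic): no H
  3 × C: no H
  2 × N: 2 H each → 4
  2 × O: no H
  1 × C: 2 H
  1 × C (aromatic): 1 H
  1 × C: 1 H
  1 × F: no H
  1 × N: no H
  Total hydrogens = 8.
Molecular formula: C11H8FN3O2

C11H8FN3O2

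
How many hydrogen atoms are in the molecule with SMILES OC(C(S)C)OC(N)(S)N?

Hydrogens are implicit in SMILES; fill each atom to its normal valence:
  2 × C: 1 H each → 2
  2 × N: 2 H each → 4
  2 × S: 1 H each → 2
  1 × C: 3 H
  1 × C: no H
  1 × O: 1 H
  1 × O: no H
  Total hydrogens = 12.

12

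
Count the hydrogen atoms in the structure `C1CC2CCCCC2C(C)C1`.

20

Hydrogens are implicit in SMILES; fill each atom to its normal valence:
  7 × C: 2 H each → 14
  3 × C: 1 H each → 3
  1 × C: 3 H
  Total hydrogens = 20.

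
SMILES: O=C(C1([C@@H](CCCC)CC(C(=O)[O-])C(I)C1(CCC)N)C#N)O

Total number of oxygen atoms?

The symbol for oxygen appears 4 times in the SMILES.

4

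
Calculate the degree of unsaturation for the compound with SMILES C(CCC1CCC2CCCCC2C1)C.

2

Molecular formula from the SMILES: C14H26.
DoU = (2C + 2 + N − H − X)/2 = (2·14 + 2 + 0 − 26 − 0)/2 = 4/2 = 2.
(Structurally: 2 ring(s) + 0 π bond(s) = 2.)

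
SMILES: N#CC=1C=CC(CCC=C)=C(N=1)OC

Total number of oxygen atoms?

1

The symbol for oxygen appears 1 time in the SMILES.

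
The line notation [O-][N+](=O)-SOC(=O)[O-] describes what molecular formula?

Heavy atoms from the SMILES: 1 C, 1 N, 5 O, 1 S.
Implicit hydrogens by atom environment:
  3 × O: no H
  2 × O (charge -1): no H
  1 × C: no H
  1 × N (charge +1): no H
  1 × S: no H
  Total hydrogens = 0.
Net charge -1.
Molecular formula: CNO5S-

CNO5S-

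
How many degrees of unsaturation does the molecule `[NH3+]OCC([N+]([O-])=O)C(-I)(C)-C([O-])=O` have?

Molecular formula from the SMILES: C5H9IN2O5.
DoU = (2C + 2 + N − H − X)/2 = (2·5 + 2 + 2 − 9 − 1)/2 = 4/2 = 2.
(Structurally: 0 ring(s) + 2 π bond(s) = 2.)

2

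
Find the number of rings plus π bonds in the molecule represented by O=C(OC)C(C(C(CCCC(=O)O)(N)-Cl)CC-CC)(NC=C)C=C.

4

Molecular formula from the SMILES: C17H29ClN2O4.
DoU = (2C + 2 + N − H − X)/2 = (2·17 + 2 + 2 − 29 − 1)/2 = 8/2 = 4.
(Structurally: 0 ring(s) + 4 π bond(s) = 4.)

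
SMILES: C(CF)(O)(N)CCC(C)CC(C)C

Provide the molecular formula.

Heavy atoms from the SMILES: 10 C, 1 F, 1 N, 1 O.
Implicit hydrogens by atom environment:
  4 × C: 2 H each → 8
  3 × C: 3 H each → 9
  2 × C: 1 H each → 2
  1 × C: no H
  1 × F: no H
  1 × N: 2 H
  1 × O: 1 H
  Total hydrogens = 22.
Molecular formula: C10H22FNO

C10H22FNO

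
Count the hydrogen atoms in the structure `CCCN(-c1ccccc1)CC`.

17

Hydrogens are implicit in SMILES; fill each atom to its normal valence:
  5 × C (aromatic): 1 H each → 5
  3 × C: 2 H each → 6
  2 × C: 3 H each → 6
  1 × C (aromatic): no H
  1 × N: no H
  Total hydrogens = 17.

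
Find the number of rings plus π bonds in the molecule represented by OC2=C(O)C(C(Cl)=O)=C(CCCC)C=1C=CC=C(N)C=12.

8

Molecular formula from the SMILES: C15H16ClNO3.
DoU = (2C + 2 + N − H − X)/2 = (2·15 + 2 + 1 − 16 − 1)/2 = 16/2 = 8.
(Structurally: 2 ring(s) + 6 π bond(s) = 8.)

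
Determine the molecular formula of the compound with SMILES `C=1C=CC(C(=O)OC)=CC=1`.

C8H8O2

Heavy atoms from the SMILES: 8 C, 2 O.
Implicit hydrogens by atom environment:
  5 × C (aromatic): 1 H each → 5
  2 × O: no H
  1 × C: 3 H
  1 × C (aromatic): no H
  1 × C: no H
  Total hydrogens = 8.
Molecular formula: C8H8O2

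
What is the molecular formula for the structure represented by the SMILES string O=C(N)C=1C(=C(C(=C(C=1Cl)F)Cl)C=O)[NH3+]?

C8H6Cl2FN2O2+

Heavy atoms from the SMILES: 8 C, 2 Cl, 1 F, 2 N, 2 O.
Implicit hydrogens by atom environment:
  6 × C (aromatic): no H
  2 × Cl: no H
  2 × O: no H
  1 × C: 1 H
  1 × C: no H
  1 × F: no H
  1 × N (charge +1): 3 H
  1 × N: 2 H
  Total hydrogens = 6.
Net charge +1.
Molecular formula: C8H6Cl2FN2O2+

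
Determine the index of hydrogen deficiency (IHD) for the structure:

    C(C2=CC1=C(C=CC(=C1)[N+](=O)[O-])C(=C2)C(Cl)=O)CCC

Molecular formula from the SMILES: C15H14ClNO3.
DoU = (2C + 2 + N − H − X)/2 = (2·15 + 2 + 1 − 14 − 1)/2 = 18/2 = 9.
(Structurally: 2 ring(s) + 7 π bond(s) = 9.)

9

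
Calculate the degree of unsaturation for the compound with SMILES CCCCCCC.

Molecular formula from the SMILES: C7H16.
DoU = (2C + 2 + N − H − X)/2 = (2·7 + 2 + 0 − 16 − 0)/2 = 0/2 = 0.
(Structurally: 0 ring(s) + 0 π bond(s) = 0.)

0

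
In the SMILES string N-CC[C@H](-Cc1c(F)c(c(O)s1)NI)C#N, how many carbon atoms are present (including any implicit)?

9

The symbol for carbon appears 9 times in the SMILES. Lowercase c denotes aromatic carbon and counts toward C.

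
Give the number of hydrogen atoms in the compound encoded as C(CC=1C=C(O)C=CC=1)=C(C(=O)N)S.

11

Hydrogens are implicit in SMILES; fill each atom to its normal valence:
  4 × C (aromatic): 1 H each → 4
  2 × C (aromatic): no H
  2 × C: no H
  1 × C: 2 H
  1 × C: 1 H
  1 × N: 2 H
  1 × O: 1 H
  1 × O: no H
  1 × S: 1 H
  Total hydrogens = 11.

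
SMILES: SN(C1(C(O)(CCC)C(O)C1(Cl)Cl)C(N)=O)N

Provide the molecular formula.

Heavy atoms from the SMILES: 8 C, 2 Cl, 3 N, 3 O, 1 S.
Implicit hydrogens by atom environment:
  4 × C: no H
  2 × C: 2 H each → 4
  2 × Cl: no H
  2 × N: 2 H each → 4
  2 × O: 1 H each → 2
  1 × C: 3 H
  1 × C: 1 H
  1 × N: no H
  1 × O: no H
  1 × S: 1 H
  Total hydrogens = 15.
Molecular formula: C8H15Cl2N3O3S

C8H15Cl2N3O3S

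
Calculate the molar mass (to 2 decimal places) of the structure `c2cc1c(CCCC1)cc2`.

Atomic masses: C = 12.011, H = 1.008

Molecular formula: C10H12.
M = 10×12.011 + 12×1.008 = 132.21 g/mol.

132.21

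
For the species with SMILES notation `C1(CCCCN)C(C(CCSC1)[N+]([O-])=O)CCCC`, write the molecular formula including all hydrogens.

C14H28N2O2S

Heavy atoms from the SMILES: 14 C, 2 N, 2 O, 1 S.
Implicit hydrogens by atom environment:
  10 × C: 2 H each → 20
  3 × C: 1 H each → 3
  1 × C: 3 H
  1 × N: 2 H
  1 × N (charge +1): no H
  1 × O: no H
  1 × O (charge -1): no H
  1 × S: no H
  Total hydrogens = 28.
Molecular formula: C14H28N2O2S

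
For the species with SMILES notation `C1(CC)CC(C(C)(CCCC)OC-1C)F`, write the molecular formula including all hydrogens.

Heavy atoms from the SMILES: 13 C, 1 F, 1 O.
Implicit hydrogens by atom environment:
  5 × C: 2 H each → 10
  4 × C: 3 H each → 12
  3 × C: 1 H each → 3
  1 × C: no H
  1 × F: no H
  1 × O: no H
  Total hydrogens = 25.
Molecular formula: C13H25FO

C13H25FO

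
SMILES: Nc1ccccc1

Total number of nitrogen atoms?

1

The symbol for nitrogen appears 1 time in the SMILES.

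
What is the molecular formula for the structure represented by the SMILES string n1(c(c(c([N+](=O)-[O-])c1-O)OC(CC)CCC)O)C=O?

C11H16N2O6

Heavy atoms from the SMILES: 11 C, 2 N, 6 O.
Implicit hydrogens by atom environment:
  4 × C (aromatic): no H
  3 × C: 2 H each → 6
  3 × O: no H
  2 × C: 3 H each → 6
  2 × C: 1 H each → 2
  2 × O: 1 H each → 2
  1 × N (aromatic): no H
  1 × N (charge +1): no H
  1 × O (charge -1): no H
  Total hydrogens = 16.
Molecular formula: C11H16N2O6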